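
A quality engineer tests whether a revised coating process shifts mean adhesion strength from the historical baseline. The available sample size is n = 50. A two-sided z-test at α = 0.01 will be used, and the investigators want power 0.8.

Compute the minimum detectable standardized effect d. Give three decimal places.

d ≈ 0.483

Required noncentrality: δ = z_{0.005} + z_{0.20} = 2.576 + 0.842 = 3.417.
(The second rejection-region term Φ(−δ − z_{α/2}) is negligible and dropped.)
δ = d·√n ⇒ d = δ/√n = 3.417/√50 = 0.4833.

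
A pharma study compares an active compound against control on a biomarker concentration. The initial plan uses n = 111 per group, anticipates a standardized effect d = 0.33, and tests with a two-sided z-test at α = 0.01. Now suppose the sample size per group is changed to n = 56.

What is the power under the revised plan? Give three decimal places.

Power ≈ 0.203

With n = 56 per group: δ = d·√(n/2) = 0.33 × √(56/2) = 1.7462. Critical value z_{0.005} = 2.576.
Revised power = Φ(δ − 2.576) + Φ(−δ − 2.576) = Φ(-0.830) + Φ(-4.322) = 0.2034 + 0.0000 = 0.2034.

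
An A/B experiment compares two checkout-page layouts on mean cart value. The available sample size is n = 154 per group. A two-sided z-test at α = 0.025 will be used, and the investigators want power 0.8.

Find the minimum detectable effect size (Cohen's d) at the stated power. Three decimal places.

Required noncentrality: δ = z_{0.0125} + z_{0.20} = 2.241 + 0.842 = 3.083.
(Lower-tail contribution to power is negligible for δ > 0.)
δ = d·√(n/2) ⇒ d = δ/√(n/2) = 3.083/√(154/2) = 0.3513.

d ≈ 0.351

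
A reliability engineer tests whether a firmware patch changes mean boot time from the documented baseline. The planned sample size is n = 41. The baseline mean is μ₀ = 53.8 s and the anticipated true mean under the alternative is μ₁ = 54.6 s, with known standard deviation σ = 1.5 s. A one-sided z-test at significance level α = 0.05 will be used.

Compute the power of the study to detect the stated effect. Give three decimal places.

Power ≈ 0.962

Standardized effect: d = |μ₁ − μ₀| / σ = |54.6 − 53.8| / 1.5 = 0.5333
Noncentrality parameter: δ = d·√n = 0.5333 × √41 = 3.4150
One-sided α = 0.05 → critical value z_{0.05} = 1.645.
Power = P(Z > 1.645 − δ) = Φ(1.770) = 0.9616.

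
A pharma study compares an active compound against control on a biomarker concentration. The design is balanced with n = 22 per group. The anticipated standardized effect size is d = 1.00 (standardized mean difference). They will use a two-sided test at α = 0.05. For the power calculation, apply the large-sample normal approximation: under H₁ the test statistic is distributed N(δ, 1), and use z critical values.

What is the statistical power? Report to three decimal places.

Power ≈ 0.913

Noncentrality parameter: λ = d·√(n/2) = 1.00 × √(22/2) = 3.3166
Critical value for a two-sided test at α = 0.05: z_{α/2} = 1.960.
Power = Φ(λ − 1.960) + Φ(−λ − 1.960) = Φ(1.357) + Φ(-5.277) = 0.9126 + 0.0000 = 0.9126.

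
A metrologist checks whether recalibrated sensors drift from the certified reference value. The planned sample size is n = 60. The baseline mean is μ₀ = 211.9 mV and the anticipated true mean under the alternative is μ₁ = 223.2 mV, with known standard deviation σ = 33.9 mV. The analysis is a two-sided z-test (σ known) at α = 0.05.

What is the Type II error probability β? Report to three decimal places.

β ≈ 0.267

Standardized effect: d = |μ₁ − μ₀| / σ = |223.2 − 211.9| / 33.9 = 0.3333
Noncentrality parameter: δ = d·√n = 0.3333 × √60 = 2.5820
Two-sided α = 0.05 → critical value z_{0.025} = 1.960.
Power = Φ(δ − 1.960) + Φ(−δ − 1.960) = Φ(0.622) + Φ(-4.542) = 0.7330 + 0.0000 = 0.7330.
Type II error: β = 1 − power = 1 − 0.7330 = 0.2670.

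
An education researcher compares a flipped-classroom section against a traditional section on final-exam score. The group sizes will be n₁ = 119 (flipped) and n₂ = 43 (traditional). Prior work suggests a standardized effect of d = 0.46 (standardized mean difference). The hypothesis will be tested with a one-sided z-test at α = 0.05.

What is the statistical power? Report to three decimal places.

Noncentrality parameter: δ = d / √(1/n₁ + 1/n₂) = 0.46 / √(1/119 + 1/43) = 2.5853
One-sided α = 0.05 → critical value z_{0.05} = 1.645.
Power = Φ(δ − 1.645) = Φ(0.940) = 0.8265.

Power ≈ 0.827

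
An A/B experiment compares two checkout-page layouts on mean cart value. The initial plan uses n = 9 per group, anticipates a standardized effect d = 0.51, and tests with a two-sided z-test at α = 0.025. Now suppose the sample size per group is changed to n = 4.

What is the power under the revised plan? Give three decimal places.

With n = 4 per group: δ = d·√(n/2) = 0.51 × √(4/2) = 0.7212. Critical value z_{0.0125} = 2.241.
Revised power = Φ(δ − 2.241) + Φ(−δ − 2.241) = Φ(-1.520) + Φ(-2.963) = 0.0642 + 0.0015 = 0.0658.

Power ≈ 0.066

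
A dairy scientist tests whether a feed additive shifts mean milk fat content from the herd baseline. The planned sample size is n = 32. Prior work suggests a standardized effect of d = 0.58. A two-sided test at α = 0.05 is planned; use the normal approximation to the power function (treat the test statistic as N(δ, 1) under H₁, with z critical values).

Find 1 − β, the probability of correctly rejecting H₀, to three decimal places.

Power ≈ 0.907

Noncentrality parameter: δ = d·√n = 0.58 × √32 = 3.2810
Two-sided α = 0.05 → critical value z_{0.025} = 1.960.
Power = Φ(δ − 1.960) + Φ(−δ − 1.960) = Φ(1.321) + Φ(-5.241) = 0.9068 + 0.0000 = 0.9068.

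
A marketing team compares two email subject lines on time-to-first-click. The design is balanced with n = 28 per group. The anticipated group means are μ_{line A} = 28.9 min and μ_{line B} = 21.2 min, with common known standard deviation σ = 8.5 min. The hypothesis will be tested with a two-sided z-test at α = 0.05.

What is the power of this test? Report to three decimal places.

Standardized effect: d = |μ_{line A} − μ_{line B}| / σ = |28.9 − 21.2| / 8.5 = 0.9059
Noncentrality parameter: δ = d·√(n/2) = 0.9059 × √(28/2) = 3.3895
Critical value for a two-sided test at α = 0.05: z_{α/2} = 1.960.
Power = Φ(δ − 1.960) + Φ(−δ − 1.960) = Φ(1.430) + Φ(-5.349) = 0.9236 + 0.0000 = 0.9236.

Power ≈ 0.924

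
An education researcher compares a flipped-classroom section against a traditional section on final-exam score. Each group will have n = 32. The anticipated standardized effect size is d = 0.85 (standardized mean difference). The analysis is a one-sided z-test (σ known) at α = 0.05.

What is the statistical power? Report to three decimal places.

Power ≈ 0.960

Noncentrality parameter: δ = d·√(n/2) = 0.85 × √(32/2) = 3.4000
Critical value for a one-sided test at α = 0.05: z_α = 1.645.
Power = Φ(δ − 1.645) = Φ(1.755) = 0.9604.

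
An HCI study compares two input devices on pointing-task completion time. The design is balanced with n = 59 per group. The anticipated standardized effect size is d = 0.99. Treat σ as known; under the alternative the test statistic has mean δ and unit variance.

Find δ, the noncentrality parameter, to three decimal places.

δ = d·√(n/2) = 0.99 × √(59/2) = 5.3771

δ ≈ 5.377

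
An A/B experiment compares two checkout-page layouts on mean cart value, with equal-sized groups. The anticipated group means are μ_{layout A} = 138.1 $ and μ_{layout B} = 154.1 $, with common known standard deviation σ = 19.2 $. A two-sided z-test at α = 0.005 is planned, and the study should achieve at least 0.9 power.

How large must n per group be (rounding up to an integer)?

Standardized effect: d = |μ_{layout A} − μ_{layout B}| / σ = |138.1 − 154.1| / 19.2 = 0.8333
Set Φ(δ − 2.807) = 0.9; then δ − 2.807 = Φ⁻¹(0.9) = 1.282, giving δ = 4.089.
(Ignoring the negligible lower-tail rejection probability gives the usual closed-form inversion.)
δ = d·√(n/2) ⇒ n = 2(δ/d)² = 2 × (4.089 / 0.8333)² = 48.14.
Round up to the next whole unit.

n = 49 per group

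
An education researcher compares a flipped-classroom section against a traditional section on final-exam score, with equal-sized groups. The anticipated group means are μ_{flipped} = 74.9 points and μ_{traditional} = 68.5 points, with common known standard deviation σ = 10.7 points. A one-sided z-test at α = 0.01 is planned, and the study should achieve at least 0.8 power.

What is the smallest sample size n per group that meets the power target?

n = 57 per group

Standardized effect: d = |μ_{flipped} − μ_{traditional}| / σ = |74.9 − 68.5| / 10.7 = 0.5981
Set Φ(δ − 2.326) = 0.8; then δ − 2.326 = Φ⁻¹(0.8) = 0.842, giving δ = 3.168.
δ = d·√(n/2) ⇒ n = 2(δ/d)² = 2 × (3.168 / 0.5981)² = 56.10.
Round up to the next whole unit.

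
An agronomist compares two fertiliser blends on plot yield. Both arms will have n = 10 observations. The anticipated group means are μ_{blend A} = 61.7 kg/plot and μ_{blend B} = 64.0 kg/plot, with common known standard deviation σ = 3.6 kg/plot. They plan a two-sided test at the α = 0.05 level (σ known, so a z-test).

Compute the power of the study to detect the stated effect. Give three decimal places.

Standardized effect: d = |μ_{blend A} − μ_{blend B}| / σ = |61.7 − 64.0| / 3.6 = 0.6389
Noncentrality parameter: δ = d·√(n/2) = 0.6389 × √(10/2) = 1.4286
Critical value for a two-sided test at α = 0.05: z_{α/2} = 1.960.
Power = Φ(δ − 1.960) + Φ(−δ − 1.960) = Φ(-0.531) + Φ(-3.389) = 0.2976 + 0.0004 = 0.2979.

Power ≈ 0.298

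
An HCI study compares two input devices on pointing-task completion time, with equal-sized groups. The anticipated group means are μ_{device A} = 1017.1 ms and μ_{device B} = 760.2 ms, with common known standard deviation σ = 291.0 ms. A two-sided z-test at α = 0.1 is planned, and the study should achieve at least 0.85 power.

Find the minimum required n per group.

n = 19 per group

Standardized effect: d = |μ_{device A} − μ_{device B}| / σ = |1017.1 − 760.2| / 291.0 = 0.8828
For power 0.85 need Φ(δ − z_{0.05}) = 0.85, so δ = z_{0.05} + z_{0.15} = 1.645 + 1.036 = 2.681.
(Ignoring the negligible lower-tail rejection probability gives the usual closed-form inversion.)
δ = d·√(n/2) ⇒ n = 2(δ/d)² = 2 × (2.681 / 0.8828)² = 18.45.
Round up to the next whole unit.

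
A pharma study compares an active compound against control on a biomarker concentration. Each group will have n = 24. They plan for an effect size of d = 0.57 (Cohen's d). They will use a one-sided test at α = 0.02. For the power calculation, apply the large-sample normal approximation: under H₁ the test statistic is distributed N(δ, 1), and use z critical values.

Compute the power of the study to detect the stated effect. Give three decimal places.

Power ≈ 0.468

Noncentrality parameter: δ = d·√(n/2) = 0.57 × √(24/2) = 1.9745
One-sided α = 0.02 → critical value z_{0.02} = 2.054.
Power = Φ(δ − 2.054) = Φ(-0.079) = 0.4684.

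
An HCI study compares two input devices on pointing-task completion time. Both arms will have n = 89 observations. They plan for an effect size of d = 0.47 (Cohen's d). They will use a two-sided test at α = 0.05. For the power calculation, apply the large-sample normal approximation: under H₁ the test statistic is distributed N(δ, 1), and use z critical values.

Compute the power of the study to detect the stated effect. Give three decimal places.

Noncentrality parameter: δ = d·√(n/2) = 0.47 × √(89/2) = 3.1353
Critical value for a two-sided test at α = 0.05: z_{α/2} = 1.960.
Power = Φ(δ − 1.960) + Φ(−δ − 1.960) = Φ(1.175) + Φ(-5.095) = 0.8801 + 0.0000 = 0.8801.

Power ≈ 0.880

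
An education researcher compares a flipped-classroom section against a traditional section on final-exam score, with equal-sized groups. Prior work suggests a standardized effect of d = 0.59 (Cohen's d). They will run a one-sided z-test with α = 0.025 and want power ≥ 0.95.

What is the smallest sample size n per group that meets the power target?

Set Φ(δ − 1.960) = 0.95; then δ − 1.960 = Φ⁻¹(0.95) = 1.645, giving δ = 3.605.
δ = d·√(n/2) ⇒ n = 2(δ/d)² = 2 × (3.605 / 0.59)² = 74.66.
Round up to the next whole unit.

n = 75 per group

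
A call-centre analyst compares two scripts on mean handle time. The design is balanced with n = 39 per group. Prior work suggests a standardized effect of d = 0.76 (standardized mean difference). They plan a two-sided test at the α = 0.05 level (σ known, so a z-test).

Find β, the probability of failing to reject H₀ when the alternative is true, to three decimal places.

Noncentrality parameter: δ = d·√(n/2) = 0.76 × √(39/2) = 3.3561
Two-sided α = 0.05 → critical value z_{0.025} = 1.960.
Power = Φ(δ − 1.960) + Φ(−δ − 1.960) = Φ(1.396) + Φ(-5.316) = 0.9187 + 0.0000 = 0.9187.
Type II error: β = 1 − power = 1 − 0.9187 = 0.0813.

β ≈ 0.081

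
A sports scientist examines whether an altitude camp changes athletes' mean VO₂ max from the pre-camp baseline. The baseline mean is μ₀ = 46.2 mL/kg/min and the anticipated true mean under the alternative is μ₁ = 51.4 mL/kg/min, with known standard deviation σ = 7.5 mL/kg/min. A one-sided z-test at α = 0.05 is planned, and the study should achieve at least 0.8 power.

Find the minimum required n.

n = 13

Standardized effect: d = |μ₁ − μ₀| / σ = |51.4 − 46.2| / 7.5 = 0.6933
For power 0.8 need Φ(δ − z_{0.05}) = 0.8, so δ = z_{0.05} + z_{0.20} = 1.645 + 0.842 = 2.486.
δ = d·√n ⇒ n = (δ/d)² = (2.486 / 0.6933)² = 12.86.
Round up to the next whole unit.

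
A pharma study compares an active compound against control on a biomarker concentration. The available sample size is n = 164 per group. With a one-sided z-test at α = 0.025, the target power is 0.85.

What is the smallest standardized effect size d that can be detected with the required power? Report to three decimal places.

d ≈ 0.331

Required noncentrality: δ = z_{0.025} + z_{0.15} = 1.960 + 1.036 = 2.996.
δ = d·√(n/2) ⇒ d = δ/√(n/2) = 2.996/√(164/2) = 0.3309.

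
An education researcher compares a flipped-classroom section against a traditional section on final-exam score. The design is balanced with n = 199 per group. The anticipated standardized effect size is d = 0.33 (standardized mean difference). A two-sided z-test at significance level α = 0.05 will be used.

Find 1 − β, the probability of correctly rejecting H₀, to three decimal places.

Noncentrality parameter: δ = d·√(n/2) = 0.33 × √(199/2) = 3.2917
Two-sided α = 0.05 → critical value z_{0.025} = 1.960.
Power = Φ(δ − 1.960) + Φ(−δ − 1.960) = Φ(1.332) + Φ(-5.252) = 0.9085 + 0.0000 = 0.9085.

Power ≈ 0.909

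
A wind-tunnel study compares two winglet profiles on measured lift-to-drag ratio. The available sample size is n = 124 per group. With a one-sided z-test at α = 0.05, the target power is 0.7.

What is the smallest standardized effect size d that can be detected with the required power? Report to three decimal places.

d ≈ 0.275

Need Φ(δ − 1.645) = 0.7, so δ = 1.645 + 0.524 = 2.169.
δ = d·√(n/2) ⇒ d = δ/√(n/2) = 2.169/√(124/2) = 0.2755.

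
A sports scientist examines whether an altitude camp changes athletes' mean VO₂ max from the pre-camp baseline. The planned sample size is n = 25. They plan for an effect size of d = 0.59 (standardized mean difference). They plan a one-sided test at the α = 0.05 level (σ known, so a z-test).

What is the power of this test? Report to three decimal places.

Noncentrality parameter: δ = d·√n = 0.59 × √25 = 2.9500
Critical value for a one-sided test at α = 0.05: z_α = 1.645.
Power = P(Z > 1.645 − δ) = Φ(1.305) = 0.9041.

Power ≈ 0.904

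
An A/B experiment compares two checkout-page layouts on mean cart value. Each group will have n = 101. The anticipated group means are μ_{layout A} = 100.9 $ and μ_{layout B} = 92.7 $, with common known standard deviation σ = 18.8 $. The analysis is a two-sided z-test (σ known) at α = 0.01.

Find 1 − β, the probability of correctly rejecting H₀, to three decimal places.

Power ≈ 0.700

Standardized effect: d = |μ_{layout A} − μ_{layout B}| / σ = |100.9 − 92.7| / 18.8 = 0.4362
Noncentrality parameter: δ = d·√(n/2) = 0.4362 × √(101/2) = 3.0996
Two-sided α = 0.01 → critical value z_{0.005} = 2.576.
Power = Φ(δ − 2.576) + Φ(−δ − 2.576) = Φ(0.524) + Φ(-5.675) = 0.6998 + 0.0000 = 0.6998.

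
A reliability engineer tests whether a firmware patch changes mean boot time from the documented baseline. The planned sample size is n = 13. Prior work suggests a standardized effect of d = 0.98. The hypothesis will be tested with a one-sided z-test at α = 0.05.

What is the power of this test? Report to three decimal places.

Noncentrality parameter: δ = d·√n = 0.98 × √13 = 3.5334
One-sided α = 0.05 → critical value z_{0.05} = 1.645.
Power = P(Z > 1.645 − δ) = Φ(1.889) = 0.9705.

Power ≈ 0.971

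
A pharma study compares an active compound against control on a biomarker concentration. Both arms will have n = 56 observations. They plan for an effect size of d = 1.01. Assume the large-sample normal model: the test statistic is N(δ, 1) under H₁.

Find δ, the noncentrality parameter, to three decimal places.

δ = d·√(n/2) = 1.01 × √(56/2) = 5.3444

δ ≈ 5.344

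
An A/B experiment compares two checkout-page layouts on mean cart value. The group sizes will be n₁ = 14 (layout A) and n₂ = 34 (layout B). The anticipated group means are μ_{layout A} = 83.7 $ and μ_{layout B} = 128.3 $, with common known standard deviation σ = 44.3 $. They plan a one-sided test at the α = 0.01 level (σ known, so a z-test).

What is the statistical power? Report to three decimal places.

Power ≈ 0.801

Standardized effect: d = |μ_{layout A} − μ_{layout B}| / σ = |83.7 − 128.3| / 44.3 = 1.0068
Noncentrality parameter: δ = d / √(1/n₁ + 1/n₂) = 1.0068 / √(1/14 + 1/34) = 3.1704
One-sided α = 0.01 → critical value z_{0.01} = 2.326.
Power = P(Z > 2.326 − δ) = Φ(0.844) = 0.8007.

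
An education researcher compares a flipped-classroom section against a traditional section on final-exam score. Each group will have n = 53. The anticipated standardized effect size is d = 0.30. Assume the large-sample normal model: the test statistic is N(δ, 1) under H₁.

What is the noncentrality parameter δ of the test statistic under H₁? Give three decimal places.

δ ≈ 1.544

δ = d·√(n/2) = 0.30 × √(53/2) = 1.5443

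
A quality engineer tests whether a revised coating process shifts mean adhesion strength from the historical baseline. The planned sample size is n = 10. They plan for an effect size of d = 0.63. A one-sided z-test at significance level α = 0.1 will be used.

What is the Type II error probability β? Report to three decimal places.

β ≈ 0.239

Noncentrality parameter: δ = d·√n = 0.63 × √10 = 1.9922
One-sided α = 0.1 → critical value z_{0.1} = 1.282.
Power = Φ(δ − 1.282) = Φ(0.711) = 0.7614.
Type II error: β = 1 − power = 1 − 0.7614 = 0.2386.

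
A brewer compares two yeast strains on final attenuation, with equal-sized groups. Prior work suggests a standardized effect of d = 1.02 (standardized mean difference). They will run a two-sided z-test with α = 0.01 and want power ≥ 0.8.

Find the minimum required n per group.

For power 0.8 need Φ(δ − z_{0.005}) = 0.8, so δ = z_{0.005} + z_{0.20} = 2.576 + 0.842 = 3.417.
(The Φ(−δ − z_{α/2}) term is vanishingly small for δ > 0 and is dropped in the standard sample-size formula.)
δ = d·√(n/2) ⇒ n = 2(δ/d)² = 2 × (3.417 / 1.02)² = 22.45.
Round up to the next whole unit.

n = 23 per group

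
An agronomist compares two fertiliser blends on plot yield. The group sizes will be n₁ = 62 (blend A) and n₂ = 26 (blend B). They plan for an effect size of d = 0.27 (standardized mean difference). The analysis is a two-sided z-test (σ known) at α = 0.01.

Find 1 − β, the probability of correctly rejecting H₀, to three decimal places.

Power ≈ 0.078

Noncentrality parameter: δ = d / √(1/n₁ + 1/n₂) = 0.27 / √(1/62 + 1/26) = 1.1556
Critical value for a two-sided test at α = 0.01: z_{α/2} = 2.576.
Power = Φ(δ − 2.576) + Φ(−δ − 2.576) = Φ(-1.420) + Φ(-3.731) = 0.0778 + 0.0001 = 0.0779.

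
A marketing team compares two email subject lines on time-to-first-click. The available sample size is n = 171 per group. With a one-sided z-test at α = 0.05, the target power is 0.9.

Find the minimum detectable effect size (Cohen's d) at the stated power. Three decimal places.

d ≈ 0.316

Required noncentrality: δ = z_{0.05} + z_{0.10} = 1.645 + 1.282 = 2.926.
δ = d·√(n/2) ⇒ d = δ/√(n/2) = 2.926/√(171/2) = 0.3165.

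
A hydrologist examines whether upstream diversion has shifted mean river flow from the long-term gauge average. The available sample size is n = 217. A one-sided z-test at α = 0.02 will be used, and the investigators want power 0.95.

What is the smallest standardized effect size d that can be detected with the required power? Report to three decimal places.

Required noncentrality: δ = z_{0.02} + z_{0.05} = 2.054 + 1.645 = 3.699.
δ = d·√n ⇒ d = δ/√n = 3.699/√217 = 0.2511.

d ≈ 0.251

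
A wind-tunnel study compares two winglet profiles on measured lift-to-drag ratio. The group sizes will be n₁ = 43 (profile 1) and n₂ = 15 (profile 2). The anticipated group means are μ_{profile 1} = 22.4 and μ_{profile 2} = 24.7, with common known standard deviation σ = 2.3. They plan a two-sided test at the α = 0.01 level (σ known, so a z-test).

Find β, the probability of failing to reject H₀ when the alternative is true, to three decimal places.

Standardized effect: d = |μ_{profile 1} − μ_{profile 2}| / σ = |22.4 − 24.7| / 2.3 = 1.0000
Noncentrality parameter: δ = d / √(1/n₁ + 1/n₂) = 1.0000 / √(1/43 + 1/15) = 3.3348
Critical value for a two-sided test at α = 0.01: z_{α/2} = 2.576.
Power = Φ(δ − 2.576) + Φ(−δ − 2.576) = Φ(0.759) + Φ(-5.911) = 0.7761 + 0.0000 = 0.7761.
Type II error: β = 1 − power = 1 − 0.7761 = 0.2239.

β ≈ 0.224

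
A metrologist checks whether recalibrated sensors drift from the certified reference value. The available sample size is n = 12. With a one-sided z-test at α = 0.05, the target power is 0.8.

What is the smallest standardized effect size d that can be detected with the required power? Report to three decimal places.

d ≈ 0.718

Need Φ(δ − 1.645) = 0.8, so δ = 1.645 + 0.842 = 2.486.
δ = d·√n ⇒ d = δ/√n = 2.486/√12 = 0.7178.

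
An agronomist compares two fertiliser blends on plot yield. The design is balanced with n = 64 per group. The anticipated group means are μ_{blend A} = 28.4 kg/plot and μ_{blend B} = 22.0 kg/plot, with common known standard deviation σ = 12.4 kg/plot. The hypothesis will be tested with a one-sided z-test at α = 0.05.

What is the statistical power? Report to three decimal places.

Power ≈ 0.899

Standardized effect: d = |μ_{blend A} − μ_{blend B}| / σ = |28.4 − 22.0| / 12.4 = 0.5161
Noncentrality parameter: δ = d·√(n/2) = 0.5161 × √(64/2) = 2.9197
One-sided α = 0.05 → critical value z_{0.05} = 1.645.
Power = P(Z > 1.645 − δ) = Φ(1.275) = 0.8988.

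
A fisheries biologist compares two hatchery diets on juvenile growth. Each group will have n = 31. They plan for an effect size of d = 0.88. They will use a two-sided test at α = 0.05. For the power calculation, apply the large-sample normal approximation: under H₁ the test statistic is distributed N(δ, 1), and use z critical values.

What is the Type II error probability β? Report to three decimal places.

β ≈ 0.066

Noncentrality parameter: δ = d·√(n/2) = 0.88 × √(31/2) = 3.4646
Two-sided α = 0.05 → critical value z_{0.025} = 1.960.
Power = Φ(δ − 1.960) + Φ(−δ − 1.960) = Φ(1.505) + Φ(-5.425) = 0.9338 + 0.0000 = 0.9338.
Type II error: β = 1 − power = 1 − 0.9338 = 0.0662.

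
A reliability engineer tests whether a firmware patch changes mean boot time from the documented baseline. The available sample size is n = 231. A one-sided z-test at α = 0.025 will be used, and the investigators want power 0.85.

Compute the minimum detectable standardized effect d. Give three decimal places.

d ≈ 0.197

Need Φ(δ − 1.960) = 0.85, so δ = 1.960 + 1.036 = 2.996.
δ = d·√n ⇒ d = δ/√n = 2.996/√231 = 0.1971.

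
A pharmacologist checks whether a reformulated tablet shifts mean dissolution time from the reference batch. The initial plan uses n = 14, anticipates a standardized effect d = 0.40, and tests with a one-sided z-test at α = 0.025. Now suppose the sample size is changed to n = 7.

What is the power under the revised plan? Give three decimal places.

With n = 7: δ = d·√n = 0.40 × √7 = 1.0583. Critical value z_{0.025} = 1.960.
Revised power = Φ(δ − 1.960) = Φ(-0.902) = 0.1836.

Power ≈ 0.184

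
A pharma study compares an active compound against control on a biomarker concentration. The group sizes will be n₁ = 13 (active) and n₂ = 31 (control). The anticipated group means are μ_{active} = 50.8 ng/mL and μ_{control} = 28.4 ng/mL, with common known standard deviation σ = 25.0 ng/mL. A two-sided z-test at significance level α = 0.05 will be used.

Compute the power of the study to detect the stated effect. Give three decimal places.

Power ≈ 0.774

Standardized effect: d = |μ_{active} − μ_{control}| / σ = |50.8 − 28.4| / 25.0 = 0.8960
Noncentrality parameter: δ = d / √(1/n₁ + 1/n₂) = 0.8960 / √(1/13 + 1/31) = 2.7117
Two-sided α = 0.05 → critical value z_{0.025} = 1.960.
Power = Φ(δ − 1.960) + Φ(−δ − 1.960) = Φ(0.752) + Φ(-4.672) = 0.7739 + 0.0000 = 0.7739.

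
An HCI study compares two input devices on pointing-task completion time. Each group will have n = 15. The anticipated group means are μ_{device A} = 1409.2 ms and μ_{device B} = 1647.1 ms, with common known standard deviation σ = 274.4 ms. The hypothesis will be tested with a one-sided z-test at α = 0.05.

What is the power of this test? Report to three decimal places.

Standardized effect: d = |μ_{device A} − μ_{device B}| / σ = |1409.2 − 1647.1| / 274.4 = 0.8670
Noncentrality parameter: δ = d·√(n/2) = 0.8670 × √(15/2) = 2.3743
One-sided α = 0.05 → critical value z_{0.05} = 1.645.
Power = Φ(δ − 1.645) = Φ(0.729) = 0.7671.

Power ≈ 0.767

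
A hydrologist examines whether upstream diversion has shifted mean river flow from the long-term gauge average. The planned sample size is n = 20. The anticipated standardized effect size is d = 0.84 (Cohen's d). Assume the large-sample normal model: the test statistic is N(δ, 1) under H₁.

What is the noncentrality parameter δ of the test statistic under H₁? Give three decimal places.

δ = d·√n = 0.84 × √20 = 3.7566

δ ≈ 3.757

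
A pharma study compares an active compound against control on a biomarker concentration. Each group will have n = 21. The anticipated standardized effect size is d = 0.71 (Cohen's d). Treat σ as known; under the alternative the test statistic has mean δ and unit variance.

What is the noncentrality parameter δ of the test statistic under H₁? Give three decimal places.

The noncentrality parameter scales effect size by the design's sample-size factor: δ = d·√(n/2) = 0.71 × √(21/2) = 2.3007

δ ≈ 2.301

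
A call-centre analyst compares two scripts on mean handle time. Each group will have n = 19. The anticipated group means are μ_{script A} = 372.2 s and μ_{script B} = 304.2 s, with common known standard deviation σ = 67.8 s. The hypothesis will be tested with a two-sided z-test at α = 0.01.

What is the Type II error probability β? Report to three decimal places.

Standardized effect: d = |μ_{script A} − μ_{script B}| / σ = |372.2 − 304.2| / 67.8 = 1.0029
Noncentrality parameter: δ = d·√(n/2) = 1.0029 × √(19/2) = 3.0913
Two-sided α = 0.01 → critical value z_{0.005} = 2.576.
Power = Φ(δ − 2.576) + Φ(−δ − 2.576) = Φ(0.515) + Φ(-5.667) = 0.6969 + 0.0000 = 0.6969.
Type II error: β = 1 − power = 1 − 0.6969 = 0.3031.

β ≈ 0.303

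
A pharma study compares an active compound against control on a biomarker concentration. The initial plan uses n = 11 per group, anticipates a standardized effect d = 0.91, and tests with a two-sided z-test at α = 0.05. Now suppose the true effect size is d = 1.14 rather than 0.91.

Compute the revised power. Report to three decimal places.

Power ≈ 0.762

With d = 1.14: δ = d·√(n/2) = 1.14 × √(11/2) = 2.6735. Critical value z_{0.025} = 1.960.
Revised power = Φ(δ − 1.960) + Φ(−δ − 1.960) = Φ(0.714) + Φ(-4.634) = 0.7623 + 0.0000 = 0.7623.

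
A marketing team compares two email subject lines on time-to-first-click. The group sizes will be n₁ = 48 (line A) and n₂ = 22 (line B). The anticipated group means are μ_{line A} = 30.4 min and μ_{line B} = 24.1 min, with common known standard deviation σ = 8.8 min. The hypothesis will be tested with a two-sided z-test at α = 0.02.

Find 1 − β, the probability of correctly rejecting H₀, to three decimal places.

Standardized effect: d = |μ_{line A} − μ_{line B}| / σ = |30.4 − 24.1| / 8.8 = 0.7159
Noncentrality parameter: δ = d / √(1/n₁ + 1/n₂) = 0.7159 / √(1/48 + 1/22) = 2.7806
Critical value for a two-sided test at α = 0.02: z_{α/2} = 2.326.
Power = Φ(δ − 2.326) + Φ(−δ − 2.326) = Φ(0.454) + Φ(-5.107) = 0.6752 + 0.0000 = 0.6752.

Power ≈ 0.675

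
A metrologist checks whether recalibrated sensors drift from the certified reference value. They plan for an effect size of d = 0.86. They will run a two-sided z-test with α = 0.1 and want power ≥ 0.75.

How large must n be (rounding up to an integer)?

n = 8

For power 0.75 need Φ(δ − z_{0.05}) = 0.75, so δ = z_{0.05} + z_{0.25} = 1.645 + 0.674 = 2.319.
(Ignoring the negligible lower-tail rejection probability gives the usual closed-form inversion.)
δ = d·√n ⇒ n = (δ/d)² = (2.319 / 0.86)² = 7.27.
Round up to the next whole unit.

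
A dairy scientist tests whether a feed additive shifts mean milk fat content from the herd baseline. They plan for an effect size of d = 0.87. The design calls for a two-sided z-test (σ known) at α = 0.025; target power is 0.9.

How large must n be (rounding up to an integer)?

n = 17

For power 0.9 need Φ(δ − z_{0.0125}) = 0.9, so δ = z_{0.0125} + z_{0.10} = 2.241 + 1.282 = 3.523.
(The Φ(−δ − z_{α/2}) term is vanishingly small for δ > 0 and is dropped in the standard sample-size formula.)
δ = d·√n ⇒ n = (δ/d)² = (3.523 / 0.87)² = 16.40.
Round up to the next whole unit.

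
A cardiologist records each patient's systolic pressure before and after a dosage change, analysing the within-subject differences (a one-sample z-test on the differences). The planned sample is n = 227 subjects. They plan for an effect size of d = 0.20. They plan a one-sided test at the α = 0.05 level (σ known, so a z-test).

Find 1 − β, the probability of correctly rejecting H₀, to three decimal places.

Noncentrality parameter: δ = d·√n = 0.20 × √227 = 3.0133
Critical value for a one-sided test at α = 0.05: z_α = 1.645.
Power = Φ(δ − 1.645) = Φ(1.368) = 0.9144.

Power ≈ 0.914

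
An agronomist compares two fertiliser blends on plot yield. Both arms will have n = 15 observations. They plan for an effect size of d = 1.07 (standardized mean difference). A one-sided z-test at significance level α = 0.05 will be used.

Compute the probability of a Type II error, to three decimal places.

β ≈ 0.099

Noncentrality parameter: δ = d·√(n/2) = 1.07 × √(15/2) = 2.9303
One-sided α = 0.05 → critical value z_{0.05} = 1.645.
Power = P(Z > 1.645 − δ) = Φ(1.285) = 0.9007.
Type II error: β = 1 − power = 1 − 0.9007 = 0.0993.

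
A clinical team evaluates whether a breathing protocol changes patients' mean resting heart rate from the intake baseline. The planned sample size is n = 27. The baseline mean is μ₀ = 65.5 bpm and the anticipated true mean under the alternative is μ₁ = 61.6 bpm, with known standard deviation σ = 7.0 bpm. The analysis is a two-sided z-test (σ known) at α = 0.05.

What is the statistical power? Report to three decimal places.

Power ≈ 0.825

Standardized effect: d = |μ₁ − μ₀| / σ = |61.6 − 65.5| / 7.0 = 0.5571
Noncentrality parameter: δ = d·√n = 0.5571 × √27 = 2.8950
Critical value for a two-sided test at α = 0.05: z_{α/2} = 1.960.
Power = Φ(δ − 1.960) + Φ(−δ − 1.960) = Φ(0.935) + Φ(-4.855) = 0.8251 + 0.0000 = 0.8251.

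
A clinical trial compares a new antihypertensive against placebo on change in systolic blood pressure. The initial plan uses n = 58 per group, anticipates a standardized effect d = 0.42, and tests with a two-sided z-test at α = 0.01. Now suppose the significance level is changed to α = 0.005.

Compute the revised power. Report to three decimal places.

Power ≈ 0.293

δ = d·√(n/2) = 0.42 × √(58/2) = 2.2618 (unchanged). New critical value: z_{0.0025} = 2.807.
Revised power = Φ(δ − 2.807) + Φ(−δ − 2.807) = Φ(-0.545) + Φ(-5.069) = 0.2928 + 0.0000 = 0.2928.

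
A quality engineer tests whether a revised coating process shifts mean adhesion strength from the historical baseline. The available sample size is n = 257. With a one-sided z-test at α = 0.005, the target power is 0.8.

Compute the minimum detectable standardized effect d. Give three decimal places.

d ≈ 0.213

Required noncentrality: δ = z_{0.005} + z_{0.20} = 2.576 + 0.842 = 3.417.
δ = d·√n ⇒ d = δ/√n = 3.417/√257 = 0.2132.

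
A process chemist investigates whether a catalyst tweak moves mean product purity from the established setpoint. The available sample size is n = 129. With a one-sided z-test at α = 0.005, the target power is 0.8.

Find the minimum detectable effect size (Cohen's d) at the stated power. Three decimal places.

d ≈ 0.301

Required noncentrality: δ = z_{0.005} + z_{0.20} = 2.576 + 0.842 = 3.417.
δ = d·√n ⇒ d = δ/√n = 3.417/√129 = 0.3009.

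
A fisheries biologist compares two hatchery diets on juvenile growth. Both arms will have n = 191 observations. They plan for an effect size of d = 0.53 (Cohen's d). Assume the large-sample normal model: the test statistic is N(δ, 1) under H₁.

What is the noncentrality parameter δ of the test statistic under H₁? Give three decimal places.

The noncentrality parameter scales effect size by the design's sample-size factor: δ = d·√(n/2) = 0.53 × √(191/2) = 5.1794

δ ≈ 5.179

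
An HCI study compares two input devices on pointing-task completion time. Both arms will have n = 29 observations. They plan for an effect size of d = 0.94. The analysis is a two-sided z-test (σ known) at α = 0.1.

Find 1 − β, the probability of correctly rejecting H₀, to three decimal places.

Power ≈ 0.973

Noncentrality parameter: δ = d·√(n/2) = 0.94 × √(29/2) = 3.5794
Two-sided α = 0.1 → critical value z_{0.05} = 1.645.
Power = Φ(δ − 1.645) + Φ(−δ − 1.645) = Φ(1.935) + Φ(-5.224) = 0.9735 + 0.0000 = 0.9735.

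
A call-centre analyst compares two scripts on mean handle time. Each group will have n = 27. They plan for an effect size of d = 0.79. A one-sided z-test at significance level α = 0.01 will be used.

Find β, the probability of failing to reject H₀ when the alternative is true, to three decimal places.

β ≈ 0.282

Noncentrality parameter: δ = d·√(n/2) = 0.79 × √(27/2) = 2.9026
One-sided α = 0.01 → critical value z_{0.01} = 2.326.
Power = P(Z > 2.326 − δ) = Φ(0.576) = 0.7178.
Type II error: β = 1 − power = 1 − 0.7178 = 0.2822.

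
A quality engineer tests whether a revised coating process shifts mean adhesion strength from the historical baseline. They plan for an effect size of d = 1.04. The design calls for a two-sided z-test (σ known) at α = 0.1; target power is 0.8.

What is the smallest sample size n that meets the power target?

For power 0.8 need Φ(δ − z_{0.05}) = 0.8, so δ = z_{0.05} + z_{0.20} = 1.645 + 0.842 = 2.486.
(Ignoring the negligible lower-tail rejection probability gives the usual closed-form inversion.)
δ = d·√n ⇒ n = (δ/d)² = (2.486 / 1.04)² = 5.72.
Round up to the next whole unit.

n = 6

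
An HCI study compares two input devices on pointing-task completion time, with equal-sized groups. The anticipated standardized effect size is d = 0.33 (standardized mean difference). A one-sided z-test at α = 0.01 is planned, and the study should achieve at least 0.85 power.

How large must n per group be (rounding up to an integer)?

n = 208 per group

For power 0.85 need Φ(δ − z_{0.01}) = 0.85, so δ = z_{0.01} + z_{0.15} = 2.326 + 1.036 = 3.363.
δ = d·√(n/2) ⇒ n = 2(δ/d)² = 2 × (3.363 / 0.33)² = 207.68.
Rounding up, n = 208 per group.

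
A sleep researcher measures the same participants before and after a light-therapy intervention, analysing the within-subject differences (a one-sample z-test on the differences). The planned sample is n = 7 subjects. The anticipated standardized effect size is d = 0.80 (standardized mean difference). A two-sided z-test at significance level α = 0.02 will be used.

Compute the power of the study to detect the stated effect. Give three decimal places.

Noncentrality parameter: λ = d·√n = 0.80 × √7 = 2.1166
Two-sided α = 0.02 → critical value z_{0.01} = 2.326.
Power = Φ(λ − 2.326) + Φ(−λ − 2.326) = Φ(-0.210) + Φ(-4.443) = 0.4169 + 0.0000 = 0.4169.

Power ≈ 0.417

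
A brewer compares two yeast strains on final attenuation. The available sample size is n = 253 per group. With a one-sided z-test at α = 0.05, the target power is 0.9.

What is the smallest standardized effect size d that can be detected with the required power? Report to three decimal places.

Required noncentrality: δ = z_{0.05} + z_{0.10} = 1.645 + 1.282 = 2.926.
δ = d·√(n/2) ⇒ d = δ/√(n/2) = 2.926/√(253/2) = 0.2602.

d ≈ 0.260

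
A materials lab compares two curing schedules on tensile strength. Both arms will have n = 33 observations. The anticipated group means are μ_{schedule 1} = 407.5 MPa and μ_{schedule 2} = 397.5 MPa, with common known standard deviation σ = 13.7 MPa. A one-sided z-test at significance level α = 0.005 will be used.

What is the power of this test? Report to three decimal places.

Standardized effect: d = |μ_{schedule 1} − μ_{schedule 2}| / σ = |407.5 − 397.5| / 13.7 = 0.7299
Noncentrality parameter: δ = d·√(n/2) = 0.7299 × √(33/2) = 2.9650
Critical value for a one-sided test at α = 0.005: z_α = 2.576.
Power = Φ(δ − 2.576) = Φ(0.389) = 0.6514.

Power ≈ 0.651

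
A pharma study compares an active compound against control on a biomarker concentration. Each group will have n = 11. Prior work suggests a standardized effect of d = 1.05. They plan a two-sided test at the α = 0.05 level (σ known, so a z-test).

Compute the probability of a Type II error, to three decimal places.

Noncentrality parameter: δ = d·√(n/2) = 1.05 × √(11/2) = 2.4625
Two-sided α = 0.05 → critical value z_{0.025} = 1.960.
Power = Φ(δ − 1.960) + Φ(−δ − 1.960) = Φ(0.503) + Φ(-4.422) = 0.6923 + 0.0000 = 0.6923.
Type II error: β = 1 − power = 1 − 0.6923 = 0.3077.

β ≈ 0.308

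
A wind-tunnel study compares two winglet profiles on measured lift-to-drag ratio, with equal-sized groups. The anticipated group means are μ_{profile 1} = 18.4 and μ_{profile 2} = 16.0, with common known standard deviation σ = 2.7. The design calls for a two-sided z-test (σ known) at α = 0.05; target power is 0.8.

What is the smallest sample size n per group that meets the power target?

n = 20 per group

Standardized effect: d = |μ_{profile 1} − μ_{profile 2}| / σ = |18.4 − 16.0| / 2.7 = 0.8889
For power 0.8 need Φ(δ − z_{0.025}) = 0.8, so δ = z_{0.025} + z_{0.20} = 1.960 + 0.842 = 2.802.
(The Φ(−δ − z_{α/2}) term is vanishingly small for δ > 0 and is dropped in the standard sample-size formula.)
δ = d·√(n/2) ⇒ n = 2(δ/d)² = 2 × (2.802 / 0.8889)² = 19.87.
Round up to the next whole unit.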